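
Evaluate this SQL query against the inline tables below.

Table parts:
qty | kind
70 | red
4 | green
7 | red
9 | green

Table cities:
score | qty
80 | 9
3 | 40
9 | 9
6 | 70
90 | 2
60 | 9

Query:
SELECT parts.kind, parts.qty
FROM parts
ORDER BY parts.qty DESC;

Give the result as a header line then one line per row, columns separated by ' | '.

After SELECT (4 rows):
parts.kind | parts.qty
red | 70
green | 4
red | 7
green | 9
After ORDER BY (4 rows):
parts.kind | parts.qty
red | 70
green | 9
red | 7
green | 4

== RESULT ==
parts.kind | parts.qty
red | 70
green | 9
red | 7
green | 4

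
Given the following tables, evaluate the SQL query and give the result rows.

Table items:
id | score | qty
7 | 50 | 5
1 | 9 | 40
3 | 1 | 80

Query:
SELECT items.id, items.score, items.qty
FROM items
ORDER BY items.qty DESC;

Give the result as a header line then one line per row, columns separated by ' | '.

== RESULT ==
items.id | items.score | items.qty
3 | 1 | 80
1 | 9 | 40
7 | 50 | 5

Derivation:
After SELECT (3 rows):
items.id | items.score | items.qty
7 | 50 | 5
1 | 9 | 40
3 | 1 | 80
After ORDER BY (3 rows):
items.id | items.score | items.qty
3 | 1 | 80
1 | 9 | 40
7 | 50 | 5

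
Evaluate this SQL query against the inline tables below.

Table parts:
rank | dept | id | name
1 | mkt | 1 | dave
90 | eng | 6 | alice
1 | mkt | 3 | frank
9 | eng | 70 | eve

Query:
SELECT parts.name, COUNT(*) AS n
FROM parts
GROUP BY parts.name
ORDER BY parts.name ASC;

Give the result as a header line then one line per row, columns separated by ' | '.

== RESULT ==
parts.name | n
alice | 1
dave | 1
eve | 1
frank | 1

Derivation:
After GROUP BY (4 rows):
parts.name | n
dave | 1
alice | 1
frank | 1
eve | 1
After ORDER BY (4 rows):
parts.name | n
alice | 1
dave | 1
eve | 1
frank | 1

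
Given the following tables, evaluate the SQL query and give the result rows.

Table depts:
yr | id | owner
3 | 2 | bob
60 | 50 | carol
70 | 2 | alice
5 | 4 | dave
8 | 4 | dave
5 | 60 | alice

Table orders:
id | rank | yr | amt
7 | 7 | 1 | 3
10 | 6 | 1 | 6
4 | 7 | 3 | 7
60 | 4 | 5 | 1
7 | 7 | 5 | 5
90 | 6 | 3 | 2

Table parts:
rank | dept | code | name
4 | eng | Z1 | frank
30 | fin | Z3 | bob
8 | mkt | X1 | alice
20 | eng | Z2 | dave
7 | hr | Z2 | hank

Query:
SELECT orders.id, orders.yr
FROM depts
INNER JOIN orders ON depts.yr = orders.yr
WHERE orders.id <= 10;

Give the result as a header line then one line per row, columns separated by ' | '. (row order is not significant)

After JOIN orders (6 rows):
depts.yr | depts.id | depts.owner | orders.id | orders.rank | orders.yr | orders.amt
3 | 2 | bob | 4 | 7 | 3 | 7
3 | 2 | bob | 90 | 6 | 3 | 2
5 | 4 | dave | 60 | 4 | 5 | 1
5 | 4 | dave | 7 | 7 | 5 | 5
5 | 60 | alice | 60 | 4 | 5 | 1
5 | 60 | alice | 7 | 7 | 5 | 5
After WHERE (3 rows):
depts.yr | depts.id | depts.owner | orders.id | orders.rank | orders.yr | orders.amt
3 | 2 | bob | 4 | 7 | 3 | 7
5 | 4 | dave | 7 | 7 | 5 | 5
5 | 60 | alice | 7 | 7 | 5 | 5
After SELECT (3 rows):
orders.id | orders.yr
4 | 3
7 | 5
7 | 5

== RESULT ==
orders.id | orders.yr
4 | 3
7 | 5
7 | 5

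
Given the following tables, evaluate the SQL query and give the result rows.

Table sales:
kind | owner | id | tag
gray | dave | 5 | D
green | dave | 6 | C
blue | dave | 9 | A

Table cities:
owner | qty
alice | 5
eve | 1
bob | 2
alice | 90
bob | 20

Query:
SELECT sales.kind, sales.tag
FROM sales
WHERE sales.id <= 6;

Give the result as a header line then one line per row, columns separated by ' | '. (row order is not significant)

== RESULT ==
sales.kind | sales.tag
gray | D
green | C

Derivation:
After WHERE (2 rows):
sales.kind | sales.owner | sales.id | sales.tag
gray | dave | 5 | D
green | dave | 6 | C
After SELECT (2 rows):
sales.kind | sales.tag
gray | D
green | C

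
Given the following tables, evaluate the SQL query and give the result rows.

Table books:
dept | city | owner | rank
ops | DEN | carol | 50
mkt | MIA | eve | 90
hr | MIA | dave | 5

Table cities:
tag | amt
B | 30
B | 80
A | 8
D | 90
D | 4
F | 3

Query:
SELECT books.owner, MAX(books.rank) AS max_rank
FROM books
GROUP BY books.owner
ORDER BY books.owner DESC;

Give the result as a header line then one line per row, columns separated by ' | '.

After GROUP BY (3 rows):
books.owner | max_rank
carol | 50
eve | 90
dave | 5
After ORDER BY (3 rows):
books.owner | max_rank
eve | 90
dave | 5
carol | 50

== RESULT ==
books.owner | max_rank
eve | 90
dave | 5
carol | 50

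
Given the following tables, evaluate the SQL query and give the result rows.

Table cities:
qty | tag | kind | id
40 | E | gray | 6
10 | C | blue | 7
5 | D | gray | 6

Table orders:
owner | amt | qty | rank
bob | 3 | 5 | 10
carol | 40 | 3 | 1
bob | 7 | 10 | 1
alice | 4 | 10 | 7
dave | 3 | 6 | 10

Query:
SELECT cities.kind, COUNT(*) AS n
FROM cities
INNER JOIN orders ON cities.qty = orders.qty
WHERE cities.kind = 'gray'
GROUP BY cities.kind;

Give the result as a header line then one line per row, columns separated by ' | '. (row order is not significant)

== RESULT ==
cities.kind | n
gray | 1

Derivation:
After JOIN orders (3 rows):
cities.qty | cities.tag | cities.kind | cities.id | orders.owner | orders.amt | orders.qty | orders.rank
10 | C | blue | 7 | bob | 7 | 10 | 1
10 | C | blue | 7 | alice | 4 | 10 | 7
5 | D | gray | 6 | bob | 3 | 5 | 10
After WHERE (1 rows):
cities.qty | cities.tag | cities.kind | cities.id | orders.owner | orders.amt | orders.qty | orders.rank
5 | D | gray | 6 | bob | 3 | 5 | 10
After GROUP BY (1 rows):
cities.kind | n
gray | 1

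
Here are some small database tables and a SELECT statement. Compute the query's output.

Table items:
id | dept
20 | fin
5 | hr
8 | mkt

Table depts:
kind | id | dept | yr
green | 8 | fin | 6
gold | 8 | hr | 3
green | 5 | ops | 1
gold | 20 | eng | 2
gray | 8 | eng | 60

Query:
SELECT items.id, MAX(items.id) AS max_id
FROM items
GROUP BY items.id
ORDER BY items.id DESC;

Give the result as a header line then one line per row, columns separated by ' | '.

After GROUP BY (3 rows):
items.id | max_id
20 | 20
5 | 5
8 | 8
After ORDER BY (3 rows):
items.id | max_id
20 | 20
8 | 8
5 | 5

== RESULT ==
items.id | max_id
20 | 20
8 | 8
5 | 5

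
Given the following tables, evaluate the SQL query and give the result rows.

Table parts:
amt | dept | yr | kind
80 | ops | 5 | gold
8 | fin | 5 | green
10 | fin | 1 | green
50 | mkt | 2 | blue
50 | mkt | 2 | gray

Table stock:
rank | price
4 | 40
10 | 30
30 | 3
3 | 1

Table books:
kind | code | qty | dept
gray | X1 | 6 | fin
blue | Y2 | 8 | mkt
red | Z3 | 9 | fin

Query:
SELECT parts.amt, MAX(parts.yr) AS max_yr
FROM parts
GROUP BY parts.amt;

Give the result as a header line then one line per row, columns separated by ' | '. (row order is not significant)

== RESULT ==
parts.amt | max_yr
80 | 5
8 | 5
10 | 1
50 | 2

Derivation:
After GROUP BY (4 rows):
parts.amt | max_yr
80 | 5
8 | 5
10 | 1
50 | 2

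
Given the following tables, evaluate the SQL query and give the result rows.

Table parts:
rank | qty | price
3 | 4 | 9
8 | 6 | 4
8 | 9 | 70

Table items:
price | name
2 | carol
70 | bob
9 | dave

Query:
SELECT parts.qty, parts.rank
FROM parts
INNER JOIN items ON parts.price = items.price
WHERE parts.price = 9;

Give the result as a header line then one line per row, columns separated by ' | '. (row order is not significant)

== RESULT ==
parts.qty | parts.rank
4 | 3

Derivation:
After JOIN items (2 rows):
parts.rank | parts.qty | parts.price | items.price | items.name
3 | 4 | 9 | 9 | dave
8 | 9 | 70 | 70 | bob
After WHERE (1 rows):
parts.rank | parts.qty | parts.price | items.price | items.name
3 | 4 | 9 | 9 | dave
After SELECT (1 rows):
parts.qty | parts.rank
4 | 3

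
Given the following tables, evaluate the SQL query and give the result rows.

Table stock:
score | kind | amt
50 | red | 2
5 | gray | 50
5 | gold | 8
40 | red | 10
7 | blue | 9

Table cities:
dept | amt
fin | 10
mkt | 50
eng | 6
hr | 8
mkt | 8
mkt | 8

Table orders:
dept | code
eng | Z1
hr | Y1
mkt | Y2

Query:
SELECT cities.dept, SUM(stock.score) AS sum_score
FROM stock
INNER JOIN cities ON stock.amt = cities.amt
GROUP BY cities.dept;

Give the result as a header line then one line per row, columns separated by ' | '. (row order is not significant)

After JOIN cities (5 rows):
stock.score | stock.kind | stock.amt | cities.dept | cities.amt
5 | gray | 50 | mkt | 50
5 | gold | 8 | hr | 8
5 | gold | 8 | mkt | 8
5 | gold | 8 | mkt | 8
40 | red | 10 | fin | 10
After GROUP BY (3 rows):
cities.dept | sum_score
mkt | 15
hr | 5
fin | 40

== RESULT ==
cities.dept | sum_score
mkt | 15
hr | 5
fin | 40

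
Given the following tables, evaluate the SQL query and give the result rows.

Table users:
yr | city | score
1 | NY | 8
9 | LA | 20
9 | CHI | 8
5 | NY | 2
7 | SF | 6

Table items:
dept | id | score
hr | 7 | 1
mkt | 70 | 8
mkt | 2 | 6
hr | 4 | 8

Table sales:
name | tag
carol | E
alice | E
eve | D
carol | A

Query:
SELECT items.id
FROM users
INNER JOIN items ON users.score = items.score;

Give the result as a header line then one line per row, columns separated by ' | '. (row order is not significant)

== RESULT ==
items.id
70
4
70
4
2

Derivation:
After JOIN items (5 rows):
users.yr | users.city | users.score | items.dept | items.id | items.score
1 | NY | 8 | mkt | 70 | 8
1 | NY | 8 | hr | 4 | 8
9 | CHI | 8 | mkt | 70 | 8
9 | CHI | 8 | hr | 4 | 8
7 | SF | 6 | mkt | 2 | 6
After SELECT (5 rows):
items.id
70
4
70
4
2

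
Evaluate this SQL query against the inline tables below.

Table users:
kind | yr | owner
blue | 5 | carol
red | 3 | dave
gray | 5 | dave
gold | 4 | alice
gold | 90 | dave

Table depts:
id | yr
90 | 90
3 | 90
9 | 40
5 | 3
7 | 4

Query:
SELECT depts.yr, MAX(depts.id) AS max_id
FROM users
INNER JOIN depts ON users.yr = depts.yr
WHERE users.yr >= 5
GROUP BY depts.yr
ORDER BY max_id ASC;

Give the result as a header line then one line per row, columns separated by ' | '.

After JOIN depts (4 rows):
users.kind | users.yr | users.owner | depts.id | depts.yr
red | 3 | dave | 5 | 3
gold | 4 | alice | 7 | 4
gold | 90 | dave | 90 | 90
gold | 90 | dave | 3 | 90
After WHERE (2 rows):
users.kind | users.yr | users.owner | depts.id | depts.yr
gold | 90 | dave | 90 | 90
gold | 90 | dave | 3 | 90
After GROUP BY (1 rows):
depts.yr | max_id
90 | 90
After ORDER BY (1 rows):
depts.yr | max_id
90 | 90

== RESULT ==
depts.yr | max_id
90 | 90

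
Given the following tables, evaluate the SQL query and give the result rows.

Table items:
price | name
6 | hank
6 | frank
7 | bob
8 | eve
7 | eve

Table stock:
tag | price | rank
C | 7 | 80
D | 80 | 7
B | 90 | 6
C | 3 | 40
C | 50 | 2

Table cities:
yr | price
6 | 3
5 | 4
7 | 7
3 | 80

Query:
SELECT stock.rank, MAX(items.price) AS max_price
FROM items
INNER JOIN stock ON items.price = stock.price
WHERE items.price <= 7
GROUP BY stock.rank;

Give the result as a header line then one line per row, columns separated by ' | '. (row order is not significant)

After JOIN stock (2 rows):
items.price | items.name | stock.tag | stock.price | stock.rank
7 | bob | C | 7 | 80
7 | eve | C | 7 | 80
After WHERE (2 rows):
items.price | items.name | stock.tag | stock.price | stock.rank
7 | bob | C | 7 | 80
7 | eve | C | 7 | 80
After GROUP BY (1 rows):
stock.rank | max_price
80 | 7

== RESULT ==
stock.rank | max_price
80 | 7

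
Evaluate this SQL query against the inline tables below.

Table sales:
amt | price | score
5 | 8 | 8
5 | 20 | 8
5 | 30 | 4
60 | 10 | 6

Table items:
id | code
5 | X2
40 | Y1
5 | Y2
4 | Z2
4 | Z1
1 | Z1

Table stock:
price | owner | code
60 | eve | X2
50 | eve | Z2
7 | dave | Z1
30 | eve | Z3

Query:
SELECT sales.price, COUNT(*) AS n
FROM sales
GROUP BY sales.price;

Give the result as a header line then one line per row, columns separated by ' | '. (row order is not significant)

After GROUP BY (4 rows):
sales.price | n
8 | 1
20 | 1
30 | 1
10 | 1

== RESULT ==
sales.price | n
8 | 1
20 | 1
30 | 1
10 | 1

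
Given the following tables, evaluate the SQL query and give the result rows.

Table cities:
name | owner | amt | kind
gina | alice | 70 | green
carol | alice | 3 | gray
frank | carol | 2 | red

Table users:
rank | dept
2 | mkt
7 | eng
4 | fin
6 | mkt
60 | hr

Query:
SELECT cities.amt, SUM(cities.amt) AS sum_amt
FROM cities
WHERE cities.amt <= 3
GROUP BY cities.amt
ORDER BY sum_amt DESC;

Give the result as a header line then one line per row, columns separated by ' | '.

== RESULT ==
cities.amt | sum_amt
3 | 3
2 | 2

Derivation:
After WHERE (2 rows):
cities.name | cities.owner | cities.amt | cities.kind
carol | alice | 3 | gray
frank | carol | 2 | red
After GROUP BY (2 rows):
cities.amt | sum_amt
3 | 3
2 | 2
After ORDER BY (2 rows):
cities.amt | sum_amt
3 | 3
2 | 2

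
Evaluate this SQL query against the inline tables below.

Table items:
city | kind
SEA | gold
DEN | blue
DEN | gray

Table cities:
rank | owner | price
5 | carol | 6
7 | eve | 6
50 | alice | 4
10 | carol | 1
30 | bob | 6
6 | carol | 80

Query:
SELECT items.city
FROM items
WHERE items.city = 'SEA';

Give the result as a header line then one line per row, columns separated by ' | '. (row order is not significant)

After WHERE (1 rows):
items.city | items.kind
SEA | gold
After SELECT (1 rows):
items.city
SEA

== RESULT ==
items.city
SEA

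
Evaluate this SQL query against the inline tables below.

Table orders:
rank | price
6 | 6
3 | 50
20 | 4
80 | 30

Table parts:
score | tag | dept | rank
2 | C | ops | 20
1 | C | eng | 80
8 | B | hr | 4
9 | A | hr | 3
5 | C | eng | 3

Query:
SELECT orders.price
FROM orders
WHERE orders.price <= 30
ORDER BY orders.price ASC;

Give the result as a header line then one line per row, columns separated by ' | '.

== RESULT ==
orders.price
4
6
30

Derivation:
After WHERE (3 rows):
orders.rank | orders.price
6 | 6
20 | 4
80 | 30
After SELECT (3 rows):
orders.price
6
4
30
After ORDER BY (3 rows):
orders.price
4
6
30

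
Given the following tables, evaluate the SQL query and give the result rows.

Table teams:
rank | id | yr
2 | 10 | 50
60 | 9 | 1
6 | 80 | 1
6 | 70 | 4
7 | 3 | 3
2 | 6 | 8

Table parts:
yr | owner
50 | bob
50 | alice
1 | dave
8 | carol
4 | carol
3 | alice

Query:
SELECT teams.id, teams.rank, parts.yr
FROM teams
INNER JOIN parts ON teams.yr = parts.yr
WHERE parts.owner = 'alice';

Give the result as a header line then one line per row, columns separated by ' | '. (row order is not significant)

After JOIN parts (7 rows):
teams.rank | teams.id | teams.yr | parts.yr | parts.owner
2 | 10 | 50 | 50 | bob
2 | 10 | 50 | 50 | alice
60 | 9 | 1 | 1 | dave
6 | 80 | 1 | 1 | dave
6 | 70 | 4 | 4 | carol
7 | 3 | 3 | 3 | alice
2 | 6 | 8 | 8 | carol
After WHERE (2 rows):
teams.rank | teams.id | teams.yr | parts.yr | parts.owner
2 | 10 | 50 | 50 | alice
7 | 3 | 3 | 3 | alice
After SELECT (2 rows):
teams.id | teams.rank | parts.yr
10 | 2 | 50
3 | 7 | 3

== RESULT ==
teams.id | teams.rank | parts.yr
10 | 2 | 50
3 | 7 | 3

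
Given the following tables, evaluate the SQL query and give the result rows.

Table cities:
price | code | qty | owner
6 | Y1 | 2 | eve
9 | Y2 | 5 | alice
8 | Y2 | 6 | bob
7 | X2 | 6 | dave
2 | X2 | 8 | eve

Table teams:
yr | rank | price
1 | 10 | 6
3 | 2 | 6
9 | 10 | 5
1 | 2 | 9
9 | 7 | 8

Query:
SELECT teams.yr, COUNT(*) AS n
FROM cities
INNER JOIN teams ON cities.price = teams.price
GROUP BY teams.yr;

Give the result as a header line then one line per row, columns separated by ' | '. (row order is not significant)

After JOIN teams (4 rows):
cities.price | cities.code | cities.qty | cities.owner | teams.yr | teams.rank | teams.price
6 | Y1 | 2 | eve | 1 | 10 | 6
6 | Y1 | 2 | eve | 3 | 2 | 6
9 | Y2 | 5 | alice | 1 | 2 | 9
8 | Y2 | 6 | bob | 9 | 7 | 8
After GROUP BY (3 rows):
teams.yr | n
1 | 2
3 | 1
9 | 1

== RESULT ==
teams.yr | n
1 | 2
3 | 1
9 | 1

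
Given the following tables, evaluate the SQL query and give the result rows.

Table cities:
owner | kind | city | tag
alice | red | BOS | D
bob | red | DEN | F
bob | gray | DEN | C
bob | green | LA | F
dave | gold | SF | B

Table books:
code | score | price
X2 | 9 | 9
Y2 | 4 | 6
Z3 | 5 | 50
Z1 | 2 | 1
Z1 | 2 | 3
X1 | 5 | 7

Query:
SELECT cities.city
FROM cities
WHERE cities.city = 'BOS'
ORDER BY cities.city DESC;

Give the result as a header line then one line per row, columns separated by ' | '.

After WHERE (1 rows):
cities.owner | cities.kind | cities.city | cities.tag
alice | red | BOS | D
After SELECT (1 rows):
cities.city
BOS
After ORDER BY (1 rows):
cities.city
BOS

== RESULT ==
cities.city
BOS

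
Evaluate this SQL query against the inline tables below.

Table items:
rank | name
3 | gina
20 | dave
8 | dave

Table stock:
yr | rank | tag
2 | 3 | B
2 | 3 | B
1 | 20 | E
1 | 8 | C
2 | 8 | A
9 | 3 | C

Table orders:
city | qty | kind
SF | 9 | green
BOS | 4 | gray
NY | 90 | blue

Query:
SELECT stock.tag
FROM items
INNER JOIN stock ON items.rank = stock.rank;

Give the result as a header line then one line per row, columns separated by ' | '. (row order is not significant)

After JOIN stock (6 rows):
items.rank | items.name | stock.yr | stock.rank | stock.tag
3 | gina | 2 | 3 | B
3 | gina | 2 | 3 | B
3 | gina | 9 | 3 | C
20 | dave | 1 | 20 | E
8 | dave | 1 | 8 | C
8 | dave | 2 | 8 | A
After SELECT (6 rows):
stock.tag
B
B
C
E
C
A

== RESULT ==
stock.tag
B
B
C
E
C
A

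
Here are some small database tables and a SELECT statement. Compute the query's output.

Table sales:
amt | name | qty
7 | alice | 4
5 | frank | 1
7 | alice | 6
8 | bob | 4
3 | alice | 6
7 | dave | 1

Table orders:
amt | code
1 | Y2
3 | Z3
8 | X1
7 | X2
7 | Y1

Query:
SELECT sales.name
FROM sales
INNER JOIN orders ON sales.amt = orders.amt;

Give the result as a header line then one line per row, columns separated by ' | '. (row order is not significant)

== RESULT ==
sales.name
alice
alice
alice
alice
bob
alice
dave
dave

Derivation:
After JOIN orders (8 rows):
sales.amt | sales.name | sales.qty | orders.amt | orders.code
7 | alice | 4 | 7 | X2
7 | alice | 4 | 7 | Y1
7 | alice | 6 | 7 | X2
7 | alice | 6 | 7 | Y1
8 | bob | 4 | 8 | X1
3 | alice | 6 | 3 | Z3
7 | dave | 1 | 7 | X2
7 | dave | 1 | 7 | Y1
After SELECT (8 rows):
sales.name
alice
alice
alice
alice
bob
alice
dave
dave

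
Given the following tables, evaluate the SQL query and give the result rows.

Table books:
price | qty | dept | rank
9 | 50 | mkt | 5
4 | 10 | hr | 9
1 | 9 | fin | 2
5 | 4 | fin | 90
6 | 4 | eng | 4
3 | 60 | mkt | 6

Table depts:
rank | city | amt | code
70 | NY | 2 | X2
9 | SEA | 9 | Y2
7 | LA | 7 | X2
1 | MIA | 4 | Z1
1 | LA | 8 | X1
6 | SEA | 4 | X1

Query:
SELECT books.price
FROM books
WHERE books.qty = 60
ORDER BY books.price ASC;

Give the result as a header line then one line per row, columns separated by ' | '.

After WHERE (1 rows):
books.price | books.qty | books.dept | books.rank
3 | 60 | mkt | 6
After SELECT (1 rows):
books.price
3
After ORDER BY (1 rows):
books.price
3

== RESULT ==
books.price
3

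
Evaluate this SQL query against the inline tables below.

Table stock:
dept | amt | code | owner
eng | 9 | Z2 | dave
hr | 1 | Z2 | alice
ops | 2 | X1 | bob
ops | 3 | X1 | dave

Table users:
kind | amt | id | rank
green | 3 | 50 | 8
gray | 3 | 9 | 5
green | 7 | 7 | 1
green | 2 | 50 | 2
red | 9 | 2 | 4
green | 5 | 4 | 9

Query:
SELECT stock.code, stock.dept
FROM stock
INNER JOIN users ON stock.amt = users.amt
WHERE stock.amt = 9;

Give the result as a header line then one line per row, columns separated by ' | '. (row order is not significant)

After JOIN users (4 rows):
stock.dept | stock.amt | stock.code | stock.owner | users.kind | users.amt | users.id | users.rank
eng | 9 | Z2 | dave | red | 9 | 2 | 4
ops | 2 | X1 | bob | green | 2 | 50 | 2
ops | 3 | X1 | dave | green | 3 | 50 | 8
ops | 3 | X1 | dave | gray | 3 | 9 | 5
After WHERE (1 rows):
stock.dept | stock.amt | stock.code | stock.owner | users.kind | users.amt | users.id | users.rank
eng | 9 | Z2 | dave | red | 9 | 2 | 4
After SELECT (1 rows):
stock.code | stock.dept
Z2 | eng

== RESULT ==
stock.code | stock.dept
Z2 | eng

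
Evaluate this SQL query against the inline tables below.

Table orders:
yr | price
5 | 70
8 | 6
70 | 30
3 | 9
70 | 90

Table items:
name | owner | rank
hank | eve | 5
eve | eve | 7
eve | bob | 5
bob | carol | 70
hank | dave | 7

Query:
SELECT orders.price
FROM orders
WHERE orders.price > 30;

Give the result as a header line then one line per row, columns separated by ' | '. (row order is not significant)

After WHERE (2 rows):
orders.yr | orders.price
5 | 70
70 | 90
After SELECT (2 rows):
orders.price
70
90

== RESULT ==
orders.price
70
90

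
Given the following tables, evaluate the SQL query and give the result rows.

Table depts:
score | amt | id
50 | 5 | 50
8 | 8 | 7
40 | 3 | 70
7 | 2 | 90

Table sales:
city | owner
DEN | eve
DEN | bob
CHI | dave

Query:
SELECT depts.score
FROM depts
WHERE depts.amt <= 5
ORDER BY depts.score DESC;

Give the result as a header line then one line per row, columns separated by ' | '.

After WHERE (3 rows):
depts.score | depts.amt | depts.id
50 | 5 | 50
40 | 3 | 70
7 | 2 | 90
After SELECT (3 rows):
depts.score
50
40
7
After ORDER BY (3 rows):
depts.score
50
40
7

== RESULT ==
depts.score
50
40
7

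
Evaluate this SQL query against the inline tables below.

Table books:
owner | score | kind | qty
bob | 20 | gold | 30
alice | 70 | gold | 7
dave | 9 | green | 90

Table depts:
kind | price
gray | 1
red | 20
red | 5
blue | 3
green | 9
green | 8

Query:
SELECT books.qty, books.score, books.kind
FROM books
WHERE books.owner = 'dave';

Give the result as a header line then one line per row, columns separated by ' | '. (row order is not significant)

After WHERE (1 rows):
books.owner | books.score | books.kind | books.qty
dave | 9 | green | 90
After SELECT (1 rows):
books.qty | books.score | books.kind
90 | 9 | green

== RESULT ==
books.qty | books.score | books.kind
90 | 9 | green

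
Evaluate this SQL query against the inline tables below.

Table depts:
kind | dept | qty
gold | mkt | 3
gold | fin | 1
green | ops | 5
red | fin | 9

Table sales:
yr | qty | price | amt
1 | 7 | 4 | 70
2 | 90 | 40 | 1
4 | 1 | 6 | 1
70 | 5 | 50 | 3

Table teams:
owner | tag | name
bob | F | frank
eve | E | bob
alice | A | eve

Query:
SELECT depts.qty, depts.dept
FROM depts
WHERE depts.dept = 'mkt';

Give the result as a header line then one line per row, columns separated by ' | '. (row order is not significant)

== RESULT ==
depts.qty | depts.dept
3 | mkt

Derivation:
After WHERE (1 rows):
depts.kind | depts.dept | depts.qty
gold | mkt | 3
After SELECT (1 rows):
depts.qty | depts.dept
3 | mkt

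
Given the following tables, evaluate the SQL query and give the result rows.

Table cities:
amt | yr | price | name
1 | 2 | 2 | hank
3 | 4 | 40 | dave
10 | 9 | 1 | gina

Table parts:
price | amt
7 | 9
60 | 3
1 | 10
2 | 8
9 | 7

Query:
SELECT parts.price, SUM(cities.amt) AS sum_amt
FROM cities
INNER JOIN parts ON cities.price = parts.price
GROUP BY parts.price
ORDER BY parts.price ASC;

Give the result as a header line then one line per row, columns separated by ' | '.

== RESULT ==
parts.price | sum_amt
1 | 10
2 | 1

Derivation:
After JOIN parts (2 rows):
cities.amt | cities.yr | cities.price | cities.name | parts.price | parts.amt
1 | 2 | 2 | hank | 2 | 8
10 | 9 | 1 | gina | 1 | 10
After GROUP BY (2 rows):
parts.price | sum_amt
2 | 1
1 | 10
After ORDER BY (2 rows):
parts.price | sum_amt
1 | 10
2 | 1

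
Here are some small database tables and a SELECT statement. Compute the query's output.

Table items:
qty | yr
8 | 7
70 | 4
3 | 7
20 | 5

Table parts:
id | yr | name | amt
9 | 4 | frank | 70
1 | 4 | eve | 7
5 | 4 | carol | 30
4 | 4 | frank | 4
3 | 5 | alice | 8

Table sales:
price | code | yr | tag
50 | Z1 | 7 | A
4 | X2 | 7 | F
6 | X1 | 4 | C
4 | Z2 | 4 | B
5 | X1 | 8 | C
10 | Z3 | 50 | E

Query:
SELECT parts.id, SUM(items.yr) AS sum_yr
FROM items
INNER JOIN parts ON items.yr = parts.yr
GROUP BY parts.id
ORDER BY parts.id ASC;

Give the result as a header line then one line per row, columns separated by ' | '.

After JOIN parts (5 rows):
items.qty | items.yr | parts.id | parts.yr | parts.name | parts.amt
70 | 4 | 9 | 4 | frank | 70
70 | 4 | 1 | 4 | eve | 7
70 | 4 | 5 | 4 | carol | 30
70 | 4 | 4 | 4 | frank | 4
20 | 5 | 3 | 5 | alice | 8
After GROUP BY (5 rows):
parts.id | sum_yr
9 | 4
1 | 4
5 | 4
4 | 4
3 | 5
After ORDER BY (5 rows):
parts.id | sum_yr
1 | 4
3 | 5
4 | 4
5 | 4
9 | 4

== RESULT ==
parts.id | sum_yr
1 | 4
3 | 5
4 | 4
5 | 4
9 | 4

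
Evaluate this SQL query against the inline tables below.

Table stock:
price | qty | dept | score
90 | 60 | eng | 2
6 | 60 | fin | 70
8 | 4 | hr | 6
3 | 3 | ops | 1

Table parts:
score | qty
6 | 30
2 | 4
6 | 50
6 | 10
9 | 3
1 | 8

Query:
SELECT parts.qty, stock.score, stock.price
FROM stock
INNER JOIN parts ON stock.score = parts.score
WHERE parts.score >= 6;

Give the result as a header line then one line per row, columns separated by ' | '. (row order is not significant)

After JOIN parts (5 rows):
stock.price | stock.qty | stock.dept | stock.score | parts.score | parts.qty
90 | 60 | eng | 2 | 2 | 4
8 | 4 | hr | 6 | 6 | 30
8 | 4 | hr | 6 | 6 | 50
8 | 4 | hr | 6 | 6 | 10
3 | 3 | ops | 1 | 1 | 8
After WHERE (3 rows):
stock.price | stock.qty | stock.dept | stock.score | parts.score | parts.qty
8 | 4 | hr | 6 | 6 | 30
8 | 4 | hr | 6 | 6 | 50
8 | 4 | hr | 6 | 6 | 10
After SELECT (3 rows):
parts.qty | stock.score | stock.price
30 | 6 | 8
50 | 6 | 8
10 | 6 | 8

== RESULT ==
parts.qty | stock.score | stock.price
30 | 6 | 8
50 | 6 | 8
10 | 6 | 8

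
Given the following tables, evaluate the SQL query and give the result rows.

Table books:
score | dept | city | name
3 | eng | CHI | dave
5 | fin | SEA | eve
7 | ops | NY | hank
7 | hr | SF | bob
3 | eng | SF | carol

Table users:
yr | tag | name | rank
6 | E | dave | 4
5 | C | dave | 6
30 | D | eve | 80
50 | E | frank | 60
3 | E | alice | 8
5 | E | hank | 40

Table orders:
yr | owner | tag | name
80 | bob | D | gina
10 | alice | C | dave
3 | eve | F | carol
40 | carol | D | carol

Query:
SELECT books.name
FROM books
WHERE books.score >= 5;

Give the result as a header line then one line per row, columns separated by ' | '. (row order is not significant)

== RESULT ==
books.name
eve
hank
bob

Derivation:
After WHERE (3 rows):
books.score | books.dept | books.city | books.name
5 | fin | SEA | eve
7 | ops | NY | hank
7 | hr | SF | bob
After SELECT (3 rows):
books.name
eve
hank
bob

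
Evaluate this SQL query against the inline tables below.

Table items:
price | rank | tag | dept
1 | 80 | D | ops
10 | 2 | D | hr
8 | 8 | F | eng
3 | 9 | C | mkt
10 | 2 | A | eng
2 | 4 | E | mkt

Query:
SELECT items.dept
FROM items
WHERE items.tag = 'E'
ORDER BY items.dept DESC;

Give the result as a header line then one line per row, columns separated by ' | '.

== RESULT ==
items.dept
mkt

Derivation:
After WHERE (1 rows):
items.price | items.rank | items.tag | items.dept
2 | 4 | E | mkt
After SELECT (1 rows):
items.dept
mkt
After ORDER BY (1 rows):
items.dept
mkt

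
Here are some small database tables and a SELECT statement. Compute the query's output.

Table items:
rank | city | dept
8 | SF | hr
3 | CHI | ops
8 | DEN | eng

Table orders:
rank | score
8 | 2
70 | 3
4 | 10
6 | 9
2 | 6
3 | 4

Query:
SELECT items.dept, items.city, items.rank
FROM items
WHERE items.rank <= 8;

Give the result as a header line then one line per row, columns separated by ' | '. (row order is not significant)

After WHERE (3 rows):
items.rank | items.city | items.dept
8 | SF | hr
3 | CHI | ops
8 | DEN | eng
After SELECT (3 rows):
items.dept | items.city | items.rank
hr | SF | 8
ops | CHI | 3
eng | DEN | 8

== RESULT ==
items.dept | items.city | items.rank
hr | SF | 8
ops | CHI | 3
eng | DEN | 8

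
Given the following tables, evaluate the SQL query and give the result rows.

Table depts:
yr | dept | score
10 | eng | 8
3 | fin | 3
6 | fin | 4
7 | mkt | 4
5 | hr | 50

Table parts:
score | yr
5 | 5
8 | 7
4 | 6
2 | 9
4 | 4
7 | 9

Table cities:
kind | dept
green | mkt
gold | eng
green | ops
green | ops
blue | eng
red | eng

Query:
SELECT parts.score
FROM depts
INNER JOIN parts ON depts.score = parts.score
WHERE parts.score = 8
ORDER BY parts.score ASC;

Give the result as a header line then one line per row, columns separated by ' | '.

After JOIN parts (5 rows):
depts.yr | depts.dept | depts.score | parts.score | parts.yr
10 | eng | 8 | 8 | 7
6 | fin | 4 | 4 | 6
6 | fin | 4 | 4 | 4
7 | mkt | 4 | 4 | 6
7 | mkt | 4 | 4 | 4
After WHERE (1 rows):
depts.yr | depts.dept | depts.score | parts.score | parts.yr
10 | eng | 8 | 8 | 7
After SELECT (1 rows):
parts.score
8
After ORDER BY (1 rows):
parts.score
8

== RESULT ==
parts.score
8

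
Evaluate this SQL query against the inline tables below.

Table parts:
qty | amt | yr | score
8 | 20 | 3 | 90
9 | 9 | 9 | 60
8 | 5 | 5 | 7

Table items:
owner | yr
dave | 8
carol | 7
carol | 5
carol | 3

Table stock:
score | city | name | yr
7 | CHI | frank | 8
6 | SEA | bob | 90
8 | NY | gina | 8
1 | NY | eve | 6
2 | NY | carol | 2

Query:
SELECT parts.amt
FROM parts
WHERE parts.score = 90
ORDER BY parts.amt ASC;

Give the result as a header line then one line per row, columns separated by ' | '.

After WHERE (1 rows):
parts.qty | parts.amt | parts.yr | parts.score
8 | 20 | 3 | 90
After SELECT (1 rows):
parts.amt
20
After ORDER BY (1 rows):
parts.amt
20

== RESULT ==
parts.amt
20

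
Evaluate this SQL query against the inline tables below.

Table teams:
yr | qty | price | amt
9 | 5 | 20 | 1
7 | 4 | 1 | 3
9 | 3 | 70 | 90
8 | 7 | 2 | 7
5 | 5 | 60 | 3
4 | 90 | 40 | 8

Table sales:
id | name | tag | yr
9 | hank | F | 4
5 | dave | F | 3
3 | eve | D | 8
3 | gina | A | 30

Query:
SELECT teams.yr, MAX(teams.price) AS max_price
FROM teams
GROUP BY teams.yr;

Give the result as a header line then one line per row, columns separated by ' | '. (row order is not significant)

== RESULT ==
teams.yr | max_price
9 | 70
7 | 1
8 | 2
5 | 60
4 | 40

Derivation:
After GROUP BY (5 rows):
teams.yr | max_price
9 | 70
7 | 1
8 | 2
5 | 60
4 | 40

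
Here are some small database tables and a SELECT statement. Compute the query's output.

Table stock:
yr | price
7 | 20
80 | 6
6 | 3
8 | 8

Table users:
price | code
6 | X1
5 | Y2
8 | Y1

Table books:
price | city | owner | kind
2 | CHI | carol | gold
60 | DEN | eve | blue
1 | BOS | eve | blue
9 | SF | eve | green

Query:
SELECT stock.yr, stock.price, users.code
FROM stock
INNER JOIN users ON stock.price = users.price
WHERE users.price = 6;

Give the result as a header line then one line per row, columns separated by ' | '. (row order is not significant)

== RESULT ==
stock.yr | stock.price | users.code
80 | 6 | X1

Derivation:
After JOIN users (2 rows):
stock.yr | stock.price | users.price | users.code
80 | 6 | 6 | X1
8 | 8 | 8 | Y1
After WHERE (1 rows):
stock.yr | stock.price | users.price | users.code
80 | 6 | 6 | X1
After SELECT (1 rows):
stock.yr | stock.price | users.code
80 | 6 | X1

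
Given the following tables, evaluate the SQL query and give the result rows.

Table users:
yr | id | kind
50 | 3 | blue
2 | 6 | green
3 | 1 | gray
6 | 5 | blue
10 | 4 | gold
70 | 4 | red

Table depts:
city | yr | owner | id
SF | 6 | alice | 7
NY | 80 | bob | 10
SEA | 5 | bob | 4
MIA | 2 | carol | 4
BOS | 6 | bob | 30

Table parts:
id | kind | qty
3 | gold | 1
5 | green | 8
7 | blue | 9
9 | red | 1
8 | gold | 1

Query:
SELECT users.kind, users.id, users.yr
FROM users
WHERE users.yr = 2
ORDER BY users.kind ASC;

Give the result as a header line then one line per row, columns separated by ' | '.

== RESULT ==
users.kind | users.id | users.yr
green | 6 | 2

Derivation:
After WHERE (1 rows):
users.yr | users.id | users.kind
2 | 6 | green
After SELECT (1 rows):
users.kind | users.id | users.yr
green | 6 | 2
After ORDER BY (1 rows):
users.kind | users.id | users.yr
green | 6 | 2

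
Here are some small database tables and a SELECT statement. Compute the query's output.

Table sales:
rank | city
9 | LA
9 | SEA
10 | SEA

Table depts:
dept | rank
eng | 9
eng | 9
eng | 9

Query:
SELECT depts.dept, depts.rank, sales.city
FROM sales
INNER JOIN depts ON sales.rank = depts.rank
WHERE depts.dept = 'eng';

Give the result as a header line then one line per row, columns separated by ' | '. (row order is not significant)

== RESULT ==
depts.dept | depts.rank | sales.city
eng | 9 | LA
eng | 9 | LA
eng | 9 | LA
eng | 9 | SEA
eng | 9 | SEA
eng | 9 | SEA

Derivation:
After JOIN depts (6 rows):
sales.rank | sales.city | depts.dept | depts.rank
9 | LA | eng | 9
9 | LA | eng | 9
9 | LA | eng | 9
9 | SEA | eng | 9
9 | SEA | eng | 9
9 | SEA | eng | 9
After WHERE (6 rows):
sales.rank | sales.city | depts.dept | depts.rank
9 | LA | eng | 9
9 | LA | eng | 9
9 | LA | eng | 9
9 | SEA | eng | 9
9 | SEA | eng | 9
9 | SEA | eng | 9
After SELECT (6 rows):
depts.dept | depts.rank | sales.city
eng | 9 | LA
eng | 9 | LA
eng | 9 | LA
eng | 9 | SEA
eng | 9 | SEA
eng | 9 | SEA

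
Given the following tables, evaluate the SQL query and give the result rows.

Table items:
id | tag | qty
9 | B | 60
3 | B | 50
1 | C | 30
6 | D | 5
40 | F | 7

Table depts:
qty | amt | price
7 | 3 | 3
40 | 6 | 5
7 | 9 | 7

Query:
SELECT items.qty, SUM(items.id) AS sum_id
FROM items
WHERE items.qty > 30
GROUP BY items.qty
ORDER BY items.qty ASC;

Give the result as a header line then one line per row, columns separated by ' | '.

== RESULT ==
items.qty | sum_id
50 | 3
60 | 9

Derivation:
After WHERE (2 rows):
items.id | items.tag | items.qty
9 | B | 60
3 | B | 50
After GROUP BY (2 rows):
items.qty | sum_id
60 | 9
50 | 3
After ORDER BY (2 rows):
items.qty | sum_id
50 | 3
60 | 9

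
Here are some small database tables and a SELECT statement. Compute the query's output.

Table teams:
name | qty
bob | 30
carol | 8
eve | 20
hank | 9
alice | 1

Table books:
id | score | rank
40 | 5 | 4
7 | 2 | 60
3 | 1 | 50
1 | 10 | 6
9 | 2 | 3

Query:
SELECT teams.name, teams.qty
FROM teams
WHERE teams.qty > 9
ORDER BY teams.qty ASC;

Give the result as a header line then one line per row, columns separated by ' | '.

After WHERE (2 rows):
teams.name | teams.qty
bob | 30
eve | 20
After SELECT (2 rows):
teams.name | teams.qty
bob | 30
eve | 20
After ORDER BY (2 rows):
teams.name | teams.qty
eve | 20
bob | 30

== RESULT ==
teams.name | teams.qty
eve | 20
bob | 30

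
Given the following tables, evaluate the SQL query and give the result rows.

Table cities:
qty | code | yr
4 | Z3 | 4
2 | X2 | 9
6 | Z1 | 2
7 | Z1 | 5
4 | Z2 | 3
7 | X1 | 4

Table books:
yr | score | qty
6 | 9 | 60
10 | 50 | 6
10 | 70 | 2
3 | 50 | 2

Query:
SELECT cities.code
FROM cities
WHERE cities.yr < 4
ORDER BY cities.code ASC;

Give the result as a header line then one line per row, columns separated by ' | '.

== RESULT ==
cities.code
Z1
Z2

Derivation:
After WHERE (2 rows):
cities.qty | cities.code | cities.yr
6 | Z1 | 2
4 | Z2 | 3
After SELECT (2 rows):
cities.code
Z1
Z2
After ORDER BY (2 rows):
cities.code
Z1
Z2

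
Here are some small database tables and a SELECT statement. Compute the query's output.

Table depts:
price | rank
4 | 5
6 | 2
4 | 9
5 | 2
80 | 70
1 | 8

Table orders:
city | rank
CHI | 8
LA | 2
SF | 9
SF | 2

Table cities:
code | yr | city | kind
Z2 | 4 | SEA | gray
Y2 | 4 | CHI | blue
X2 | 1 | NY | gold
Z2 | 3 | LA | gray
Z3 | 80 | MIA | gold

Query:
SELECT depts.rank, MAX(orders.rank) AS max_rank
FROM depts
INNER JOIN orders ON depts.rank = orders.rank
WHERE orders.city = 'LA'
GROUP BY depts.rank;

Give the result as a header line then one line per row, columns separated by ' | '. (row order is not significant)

== RESULT ==
depts.rank | max_rank
2 | 2

Derivation:
After JOIN orders (6 rows):
depts.price | depts.rank | orders.city | orders.rank
6 | 2 | LA | 2
6 | 2 | SF | 2
4 | 9 | SF | 9
5 | 2 | LA | 2
5 | 2 | SF | 2
1 | 8 | CHI | 8
After WHERE (2 rows):
depts.price | depts.rank | orders.city | orders.rank
6 | 2 | LA | 2
5 | 2 | LA | 2
After GROUP BY (1 rows):
depts.rank | max_rank
2 | 2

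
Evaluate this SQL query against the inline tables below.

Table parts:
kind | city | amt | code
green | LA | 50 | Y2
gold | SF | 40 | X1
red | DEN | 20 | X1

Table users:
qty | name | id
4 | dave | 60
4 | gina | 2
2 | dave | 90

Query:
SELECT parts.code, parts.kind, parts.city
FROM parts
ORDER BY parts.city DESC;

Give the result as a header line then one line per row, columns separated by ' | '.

== RESULT ==
parts.code | parts.kind | parts.city
X1 | gold | SF
Y2 | green | LA
X1 | red | DEN

Derivation:
After SELECT (3 rows):
parts.code | parts.kind | parts.city
Y2 | green | LA
X1 | gold | SF
X1 | red | DEN
After ORDER BY (3 rows):
parts.code | parts.kind | parts.city
X1 | gold | SF
Y2 | green | LA
X1 | red | DEN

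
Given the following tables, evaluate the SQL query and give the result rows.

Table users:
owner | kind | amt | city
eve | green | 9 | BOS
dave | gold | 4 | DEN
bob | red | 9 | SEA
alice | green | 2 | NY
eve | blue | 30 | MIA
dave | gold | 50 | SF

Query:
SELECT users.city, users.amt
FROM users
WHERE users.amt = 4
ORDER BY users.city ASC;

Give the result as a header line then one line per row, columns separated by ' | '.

== RESULT ==
users.city | users.amt
DEN | 4

Derivation:
After WHERE (1 rows):
users.owner | users.kind | users.amt | users.city
dave | gold | 4 | DEN
After SELECT (1 rows):
users.city | users.amt
DEN | 4
After ORDER BY (1 rows):
users.city | users.amt
DEN | 4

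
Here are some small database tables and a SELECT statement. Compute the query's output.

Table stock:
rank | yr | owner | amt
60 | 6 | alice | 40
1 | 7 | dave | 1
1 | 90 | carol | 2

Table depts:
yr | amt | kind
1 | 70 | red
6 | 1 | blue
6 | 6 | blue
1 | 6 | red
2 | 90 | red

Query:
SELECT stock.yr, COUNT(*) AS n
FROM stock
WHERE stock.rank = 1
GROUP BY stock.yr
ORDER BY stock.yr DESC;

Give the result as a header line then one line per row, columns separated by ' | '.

== RESULT ==
stock.yr | n
90 | 1
7 | 1

Derivation:
After WHERE (2 rows):
stock.rank | stock.yr | stock.owner | stock.amt
1 | 7 | dave | 1
1 | 90 | carol | 2
After GROUP BY (2 rows):
stock.yr | n
7 | 1
90 | 1
After ORDER BY (2 rows):
stock.yr | n
90 | 1
7 | 1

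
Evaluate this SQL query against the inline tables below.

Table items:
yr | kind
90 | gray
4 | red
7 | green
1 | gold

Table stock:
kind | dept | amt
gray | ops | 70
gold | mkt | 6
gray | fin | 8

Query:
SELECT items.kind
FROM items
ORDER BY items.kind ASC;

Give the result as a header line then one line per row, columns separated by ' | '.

After SELECT (4 rows):
items.kind
gray
red
green
gold
After ORDER BY (4 rows):
items.kind
gold
gray
green
red

== RESULT ==
items.kind
gold
gray
green
red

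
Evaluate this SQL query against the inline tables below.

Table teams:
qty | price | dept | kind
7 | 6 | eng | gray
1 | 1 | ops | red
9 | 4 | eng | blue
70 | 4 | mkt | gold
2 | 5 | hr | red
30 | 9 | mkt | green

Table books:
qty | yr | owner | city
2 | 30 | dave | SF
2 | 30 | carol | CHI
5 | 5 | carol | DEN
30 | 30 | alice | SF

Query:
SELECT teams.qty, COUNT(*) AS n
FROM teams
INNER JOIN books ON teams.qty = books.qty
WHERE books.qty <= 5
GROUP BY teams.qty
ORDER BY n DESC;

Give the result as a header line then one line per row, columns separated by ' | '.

== RESULT ==
teams.qty | n
2 | 2

Derivation:
After JOIN books (3 rows):
teams.qty | teams.price | teams.dept | teams.kind | books.qty | books.yr | books.owner | books.city
2 | 5 | hr | red | 2 | 30 | dave | SF
2 | 5 | hr | red | 2 | 30 | carol | CHI
30 | 9 | mkt | green | 30 | 30 | alice | SF
After WHERE (2 rows):
teams.qty | teams.price | teams.dept | teams.kind | books.qty | books.yr | books.owner | books.city
2 | 5 | hr | red | 2 | 30 | dave | SF
2 | 5 | hr | red | 2 | 30 | carol | CHI
After GROUP BY (1 rows):
teams.qty | n
2 | 2
After ORDER BY (1 rows):
teams.qty | n
2 | 2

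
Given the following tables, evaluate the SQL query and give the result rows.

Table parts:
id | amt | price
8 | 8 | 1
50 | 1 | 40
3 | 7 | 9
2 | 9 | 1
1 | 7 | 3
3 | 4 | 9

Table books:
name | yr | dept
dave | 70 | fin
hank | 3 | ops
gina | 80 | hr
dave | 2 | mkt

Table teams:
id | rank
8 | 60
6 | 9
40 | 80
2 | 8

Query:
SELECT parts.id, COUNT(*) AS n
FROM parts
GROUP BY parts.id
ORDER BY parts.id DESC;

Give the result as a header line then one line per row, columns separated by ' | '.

After GROUP BY (5 rows):
parts.id | n
8 | 1
50 | 1
3 | 2
2 | 1
1 | 1
After ORDER BY (5 rows):
parts.id | n
50 | 1
8 | 1
3 | 2
2 | 1
1 | 1

== RESULT ==
parts.id | n
50 | 1
8 | 1
3 | 2
2 | 1
1 | 1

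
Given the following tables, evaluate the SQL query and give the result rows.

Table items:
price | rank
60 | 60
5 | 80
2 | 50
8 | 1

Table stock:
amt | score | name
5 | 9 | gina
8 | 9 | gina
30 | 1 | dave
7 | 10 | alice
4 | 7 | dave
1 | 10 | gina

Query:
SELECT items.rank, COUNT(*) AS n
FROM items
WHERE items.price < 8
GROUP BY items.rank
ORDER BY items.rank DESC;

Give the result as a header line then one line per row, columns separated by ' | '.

After WHERE (2 rows):
items.price | items.rank
5 | 80
2 | 50
After GROUP BY (2 rows):
items.rank | n
80 | 1
50 | 1
After ORDER BY (2 rows):
items.rank | n
80 | 1
50 | 1

== RESULT ==
items.rank | n
80 | 1
50 | 1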